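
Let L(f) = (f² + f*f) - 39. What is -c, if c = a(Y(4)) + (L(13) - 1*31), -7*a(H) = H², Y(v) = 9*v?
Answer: -580/7 ≈ -82.857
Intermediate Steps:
L(f) = -39 + 2*f² (L(f) = (f² + f²) - 39 = 2*f² - 39 = -39 + 2*f²)
a(H) = -H²/7
c = 580/7 (c = -(9*4)²/7 + ((-39 + 2*13²) - 1*31) = -⅐*36² + ((-39 + 2*169) - 31) = -⅐*1296 + ((-39 + 338) - 31) = -1296/7 + (299 - 31) = -1296/7 + 268 = 580/7 ≈ 82.857)
-c = -1*580/7 = -580/7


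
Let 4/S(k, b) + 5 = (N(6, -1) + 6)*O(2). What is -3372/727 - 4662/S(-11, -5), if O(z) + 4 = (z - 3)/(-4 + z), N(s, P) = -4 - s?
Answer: -15258477/1454 ≈ -10494.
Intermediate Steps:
O(z) = -4 + (-3 + z)/(-4 + z) (O(z) = -4 + (z - 3)/(-4 + z) = -4 + (-3 + z)/(-4 + z))
S(k, b) = 4/9 (S(k, b) = 4/(-5 + ((-4 - 1*6) + 6)*((13 - 3*2)/(-4 + 2))) = 4/(-5 + ((-4 - 6) + 6)*((13 - 6)/(-2))) = 4/(-5 + (-10 + 6)*(-1/2*7)) = 4/(-5 - 4*(-7/2)) = 4/(-5 + 14) = 4/9)
-3372/727 - 4662/S(-11, -5) = -3372/727 - 4662/4/9 = -3372*1/727 - 4662*9/4 = -3372/727 - 20979/2 = -15258477/1454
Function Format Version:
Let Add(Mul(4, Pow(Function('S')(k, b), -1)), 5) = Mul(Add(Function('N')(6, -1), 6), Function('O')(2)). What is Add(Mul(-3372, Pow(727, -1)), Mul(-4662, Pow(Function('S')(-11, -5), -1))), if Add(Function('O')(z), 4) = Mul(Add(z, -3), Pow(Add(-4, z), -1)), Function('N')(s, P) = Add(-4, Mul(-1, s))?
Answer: Rational(-15258477, 1454) ≈ -10494.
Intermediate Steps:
Function('O')(z) = Add(-4, Mul(Pow(Add(-4, z), -1), Add(-3, z))) (Function('O')(z) = Add(-4, Mul(Add(z, -3), Pow(Add(-4, z), -1))) = Add(-4, Mul(Add(-3, z), Pow(Add(-4, z), -1))) = Add(-4, Mul(Pow(Add(-4, z), -1), Add(-3, z))))
Function('S')(k, b) = Rational(4, 9) (Function('S')(k, b) = Mul(4, Pow(Add(-5, Mul(Add(Add(-4, Mul(-1, 6)), 6), Mul(Pow(Add(-4, 2), -1), Add(13, Mul(-3, 2))))), -1)) = Mul(4, Pow(Add(-5, Mul(Add(Add(-4, -6), 6), Mul(Pow(-2, -1), Add(13, -6)))), -1)) = Mul(4, Pow(Add(-5, Mul(Add(-10, 6), Mul(Rational(-1, 2), 7))), -1)) = Mul(4, Pow(Add(-5, Mul(-4, Rational(-7, 2))), -1)) = Mul(4, Pow(Add(-5, 14), -1)) = Mul(4, Pow(9, -1)) = Mul(4, Rational(1, 9)) = Rational(4, 9))
Add(Mul(-3372, Pow(727, -1)), Mul(-4662, Pow(Function('S')(-11, -5), -1))) = Add(Mul(-3372, Pow(727, -1)), Mul(-4662, Pow(Rational(4, 9), -1))) = Add(Mul(-3372, Rational(1, 727)), Mul(-4662, Rational(9, 4))) = Add(Rational(-3372, 727), Rational(-20979, 2)) = Rational(-15258477, 1454)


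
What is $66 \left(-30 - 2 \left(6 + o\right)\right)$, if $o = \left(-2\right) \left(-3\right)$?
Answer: $-3564$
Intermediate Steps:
$o = 6$
$66 \left(-30 - 2 \left(6 + o\right)\right) = 66 \left(-30 - 2 \left(6 + 6\right)\right) = 66 \left(-30 - 24\right) = 66 \left(-54\right) = -3564$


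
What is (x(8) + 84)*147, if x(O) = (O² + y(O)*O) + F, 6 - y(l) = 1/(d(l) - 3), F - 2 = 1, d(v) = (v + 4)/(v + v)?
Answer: 89327/3 ≈ 29776.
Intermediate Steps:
d(v) = (4 + v)/(2*v) (d(v) = (4 + v)/((2*v)) = (4 + v)*(1/(2*v)) = (4 + v)/(2*v))
F = 3 (F = 2 + 1 = 3)
y(l) = 6 - 1/(-3 + (4 + l)/(2*l)) (y(l) = 6 - 1/((4 + l)/(2*l) - 3) = 6 - 1/(-3 + (4 + l)/(2*l)))
x(O) = 3 + O² + 8*O*(-3 + 4*O)/(-4 + 5*O) (x(O) = (O² + (8*(-3 + 4*O)/(-4 + 5*O))*O) + 3 = (O² + 8*O*(-3 + 4*O)/(-4 + 5*O)) + 3 = 3 + O² + 8*O*(-3 + 4*O)/(-4 + 5*O))
(x(8) + 84)*147 = ((-12 - 9*8 + 5*8³ + 28*8²)/(-4 + 5*8) + 84)*147 = ((-12 - 72 + 5*512 + 28*64)/(-4 + 40) + 84)*147 = ((-12 - 72 + 2560 + 1792)/36 + 84)*147 = ((1/36)*4268 + 84)*147 = (1067/9 + 84)*147 = (1823/9)*147 = 89327/3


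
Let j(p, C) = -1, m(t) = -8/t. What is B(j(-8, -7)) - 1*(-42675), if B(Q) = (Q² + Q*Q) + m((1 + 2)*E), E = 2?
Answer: 128027/3 ≈ 42676.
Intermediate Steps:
B(Q) = -4/3 + 2*Q² (B(Q) = (Q² + Q*Q) - 8*1/(2*(1 + 2)) = (Q² + Q²) - 8/(3*2) = 2*Q² - 8/6 = 2*Q² - 8*⅙ = 2*Q² - 4/3 = -4/3 + 2*Q²)
B(j(-8, -7)) - 1*(-42675) = (-4/3 + 2*(-1)²) - 1*(-42675) = (-4/3 + 2*1) + 42675 = (-4/3 + 2) + 42675 = ⅔ + 42675 = 128027/3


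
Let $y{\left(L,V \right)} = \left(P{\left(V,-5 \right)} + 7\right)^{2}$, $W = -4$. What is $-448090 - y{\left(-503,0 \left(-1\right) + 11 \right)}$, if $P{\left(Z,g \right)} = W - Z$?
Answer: $-448154$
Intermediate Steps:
$P{\left(Z,g \right)} = -4 - Z$
$y{\left(L,V \right)} = \left(3 - V\right)^{2}$ ($y{\left(L,V \right)} = \left(\left(-4 - V\right) + 7\right)^{2} = \left(3 - V\right)^{2}$)
$-448090 - y{\left(-503,0 \left(-1\right) + 11 \right)} = -448090 - \left(-3 + \left(0 \left(-1\right) + 11\right)\right)^{2} = -448090 - \left(-3 + \left(0 + 11\right)\right)^{2} = -448090 - \left(-3 + 11\right)^{2} = -448090 - 8^{2} = -448090 - 64 = -448154$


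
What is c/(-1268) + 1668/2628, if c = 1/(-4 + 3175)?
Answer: 186298291/293520444 ≈ 0.63470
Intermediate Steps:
c = 1/3171 ≈ 0.00031536
c/(-1268) + 1668/2628 = (1/3171)/(-1268) + 1668/2628 = (1/3171)*(-1/1268) + 1668*(1/2628) = -1/4020828 + 139/219 = 186298291/293520444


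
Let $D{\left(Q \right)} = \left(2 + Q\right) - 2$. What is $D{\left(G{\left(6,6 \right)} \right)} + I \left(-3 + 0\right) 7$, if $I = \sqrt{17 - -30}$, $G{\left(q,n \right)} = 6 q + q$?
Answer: $42 - 21 \sqrt{47} \approx -101.97$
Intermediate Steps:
$G{\left(q,n \right)} = 7 q$
$I = \sqrt{47}$ ($I = \sqrt{17 + 30} = \sqrt{47} \approx 6.8557$)
$D{\left(Q \right)} = Q$ ($D{\left(Q \right)} = \left(2 + Q\right) - 2 = Q$)
$D{\left(G{\left(6,6 \right)} \right)} + I \left(-3 + 0\right) 7 = 7 \cdot 6 + \sqrt{47} \left(-3 + 0\right) 7 = 42 + \sqrt{47} \left(\left(-3\right) 7\right) = 42 + \sqrt{47} \left(-21\right) = 42 - 21 \sqrt{47}$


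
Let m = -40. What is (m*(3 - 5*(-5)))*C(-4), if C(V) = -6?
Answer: 6720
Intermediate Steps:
(m*(3 - 5*(-5)))*C(-4) = -40*(3 - 5*(-5))*(-6) = -40*(3 + 25)*(-6) = -40*28*(-6) = -1120*(-6) = 6720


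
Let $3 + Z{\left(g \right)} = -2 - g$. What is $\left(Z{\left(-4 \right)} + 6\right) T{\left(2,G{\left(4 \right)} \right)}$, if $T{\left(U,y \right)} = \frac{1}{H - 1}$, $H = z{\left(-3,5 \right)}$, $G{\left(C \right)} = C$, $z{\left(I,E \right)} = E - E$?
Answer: $-5$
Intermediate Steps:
$z{\left(I,E \right)} = 0$
$H = 0$
$Z{\left(g \right)} = -5 - g$ ($Z{\left(g \right)} = -3 - \left(2 + g\right) = -5 - g$)
$T{\left(U,y \right)} = -1$ ($T{\left(U,y \right)} = \frac{1}{0 - 1} = \frac{1}{-1} = -1$)
$\left(Z{\left(-4 \right)} + 6\right) T{\left(2,G{\left(4 \right)} \right)} = \left(\left(-5 - -4\right) + 6\right) \left(-1\right) = \left(\left(-5 + 4\right) + 6\right) \left(-1\right) = \left(-1 + 6\right) \left(-1\right) = 5 \left(-1\right) = -5$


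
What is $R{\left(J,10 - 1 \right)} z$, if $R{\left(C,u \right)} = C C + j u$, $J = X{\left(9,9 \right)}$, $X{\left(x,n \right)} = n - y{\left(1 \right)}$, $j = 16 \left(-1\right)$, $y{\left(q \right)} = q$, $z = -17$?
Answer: $1360$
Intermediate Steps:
$j = -16$
$X{\left(x,n \right)} = -1 + n$ ($X{\left(x,n \right)} = n - 1 = -1 + n$)
$J = 8$ ($J = -1 + 9 = 8$)
$R{\left(C,u \right)} = C^{2} - 16 u$ ($R{\left(C,u \right)} = C C - 16 u = C^{2} - 16 u$)
$R{\left(J,10 - 1 \right)} z = \left(8^{2} - 16 \left(10 - 1\right)\right) \left(-17\right) = \left(64 - 144\right) \left(-17\right) = \left(-80\right) \left(-17\right) = 1360$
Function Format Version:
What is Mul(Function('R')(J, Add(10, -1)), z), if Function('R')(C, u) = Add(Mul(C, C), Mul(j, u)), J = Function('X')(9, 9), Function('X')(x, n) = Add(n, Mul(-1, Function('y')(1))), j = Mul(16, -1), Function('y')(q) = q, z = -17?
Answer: 1360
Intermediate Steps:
j = -16
Function('X')(x, n) = Add(-1, n) (Function('X')(x, n) = Add(n, Mul(-1, 1)) = Add(n, -1) = Add(-1, n))
J = 8 (J = Add(-1, 9) = 8)
Function('R')(C, u) = Add(Pow(C, 2), Mul(-16, u)) (Function('R')(C, u) = Add(Mul(C, C), Mul(-16, u)) = Add(Pow(C, 2), Mul(-16, u)))
Mul(Function('R')(J, Add(10, -1)), z) = Mul(Add(Pow(8, 2), Mul(-16, Add(10, -1))), -17) = Mul(Add(64, Mul(-16, 9)), -17) = Mul(Add(64, -144), -17) = Mul(-80, -17) = 1360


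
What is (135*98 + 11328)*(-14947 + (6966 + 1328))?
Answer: -163384374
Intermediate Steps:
(135*98 + 11328)*(-14947 + (6966 + 1328)) = (13230 + 11328)*(-14947 + 8294) = 24558*(-6653) = -163384374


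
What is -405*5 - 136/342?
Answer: -346343/171 ≈ -2025.4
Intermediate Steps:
-405*5 - 136/342 = -2025 - 136*1/342 = -2025 - 68/171 = -346343/171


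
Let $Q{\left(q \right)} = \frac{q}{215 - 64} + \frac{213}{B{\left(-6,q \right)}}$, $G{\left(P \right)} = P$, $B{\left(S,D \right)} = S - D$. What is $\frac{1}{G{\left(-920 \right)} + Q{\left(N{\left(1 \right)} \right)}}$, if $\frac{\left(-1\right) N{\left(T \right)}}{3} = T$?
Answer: $- \frac{151}{149644} \approx -0.0010091$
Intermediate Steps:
$N{\left(T \right)} = - 3 T$
$Q{\left(q \right)} = \frac{213}{-6 - q} + \frac{q}{151}$ ($Q{\left(q \right)} = \frac{q}{215 - 64} + \frac{213}{-6 - q} = \frac{q}{151} + \frac{213}{-6 - q} = \frac{213}{-6 - q} + \frac{q}{151}$)
$\frac{1}{G{\left(-920 \right)} + Q{\left(N{\left(1 \right)} \right)}} = \frac{1}{-920 + \frac{-32163 + \left(-3\right) 1 \left(6 - 3\right)}{151 \left(6 - 3\right)}} = \frac{1}{-920 + \frac{-32163 - 3 \left(6 - 3\right)}{151 \left(6 - 3\right)}} = \frac{1}{-920 + \frac{-32163 - 9}{151 \cdot 3}} = \frac{1}{-920 + \frac{1}{151} \cdot \frac{1}{3} \left(-32163 - 9\right)} = \frac{1}{-920 + \frac{1}{151} \cdot \frac{1}{3} \left(-32172\right)} = \frac{1}{-920 - \frac{10724}{151}} = \frac{1}{- \frac{149644}{151}} = - \frac{151}{149644}$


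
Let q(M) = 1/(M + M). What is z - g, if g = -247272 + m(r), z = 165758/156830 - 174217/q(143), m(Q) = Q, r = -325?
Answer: -3887695250096/78415 ≈ -4.9578e+7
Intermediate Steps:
q(M) = 1/(2*M)
z = -3907110568851/78415 (z = 165758/156830 - 174217/((½)/143) = 165758*(1/156830) - 174217/((½)*(1/143)) = 82879/78415 - 174217/1/286 = 82879/78415 - 174217*286 = 82879/78415 - 49826062 = -3907110568851/78415 ≈ -4.9826e+7)
g = -247597 (g = -247272 - 325 = -247597)
z - g = -3907110568851/78415 - 1*(-247597) = -3907110568851/78415 + 247597 = -3887695250096/78415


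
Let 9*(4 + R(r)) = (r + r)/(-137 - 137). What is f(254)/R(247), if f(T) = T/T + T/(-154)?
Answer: 61650/398783 ≈ 0.15460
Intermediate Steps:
R(r) = -4 - r/1233 (R(r) = -4 + ((r + r)/(-137 - 137))/9 = -4 + ((2*r)/(-274))/9 = -4 + ((2*r)*(-1/274))/9 = -4 + (-r/137)/9 = -4 - r/1233)
f(T) = 1 - T/154 (f(T) = 1 + T*(-1/154) = 1 - T/154)
f(254)/R(247) = (1 - 1/154*254)/(-4 - 1/1233*247) = (1 - 127/77)/(-4 - 247/1233) = -50/(77*(-5179/1233)) = -50/77*(-1233/5179) = 61650/398783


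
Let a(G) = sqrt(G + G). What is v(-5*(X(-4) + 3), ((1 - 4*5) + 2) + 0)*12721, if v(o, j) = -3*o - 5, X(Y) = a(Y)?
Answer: 508840 + 381630*I*sqrt(2) ≈ 5.0884e+5 + 5.3971e+5*I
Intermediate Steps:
a(G) = sqrt(2)*sqrt(G) (a(G) = sqrt(2*G) = sqrt(2)*sqrt(G))
X(Y) = sqrt(2)*sqrt(Y)
v(o, j) = -5 - 3*o
v(-5*(X(-4) + 3), ((1 - 4*5) + 2) + 0)*12721 = (-5 - (-15)*(sqrt(2)*sqrt(-4) + 3))*12721 = (-5 - (-15)*(sqrt(2)*(2*I) + 3))*12721 = (-5 - (-15)*(2*I*sqrt(2) + 3))*12721 = (-5 - (-15)*(3 + 2*I*sqrt(2)))*12721 = (-5 - 3*(-15 - 10*I*sqrt(2)))*12721 = (-5 + (45 + 30*I*sqrt(2)))*12721 = (40 + 30*I*sqrt(2))*12721 = 508840 + 381630*I*sqrt(2)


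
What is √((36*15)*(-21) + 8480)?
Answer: 2*I*√715 ≈ 53.479*I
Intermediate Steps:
√((36*15)*(-21) + 8480) = √(540*(-21) + 8480) = √(-11340 + 8480) = √(-2860) = 2*I*√715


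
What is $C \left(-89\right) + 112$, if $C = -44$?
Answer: $4028$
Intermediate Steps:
$C \left(-89\right) + 112 = \left(-44\right) \left(-89\right) + 112 = 3916 + 112 = 4028$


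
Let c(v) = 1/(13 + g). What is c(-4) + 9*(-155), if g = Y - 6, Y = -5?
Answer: -2789/2 ≈ -1394.5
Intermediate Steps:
g = -11 (g = -5 - 6 = -11)
c(v) = 1/2 (c(v) = 1/(13 - 11) = 1/2)
c(-4) + 9*(-155) = 1/2 + 9*(-155) = 1/2 - 1395 = -2789/2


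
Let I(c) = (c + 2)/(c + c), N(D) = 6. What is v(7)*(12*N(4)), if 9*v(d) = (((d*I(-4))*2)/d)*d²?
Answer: 196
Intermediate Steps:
I(c) = (2 + c)/(2*c) (I(c) = (2 + c)/((2*c)) = (2 + c)*(1/(2*c)) = (2 + c)/(2*c))
v(d) = d²/18 (v(d) = ((((d*((½)*(2 - 4)/(-4)))*2)/d)*d²)/9 = ((((d*((½)*(-¼)*(-2)))*2)/d)*d²)/9 = ((((d*(¼))*2)/d)*d²)/9 = ((((d/4)*2)/d)*d²)/9 = (((d/2)/d)*d²)/9 = (d²/2)/9 = d²/18)
v(7)*(12*N(4)) = ((1/18)*7²)*(12*6) = ((1/18)*49)*72 = (49/18)*72 = 196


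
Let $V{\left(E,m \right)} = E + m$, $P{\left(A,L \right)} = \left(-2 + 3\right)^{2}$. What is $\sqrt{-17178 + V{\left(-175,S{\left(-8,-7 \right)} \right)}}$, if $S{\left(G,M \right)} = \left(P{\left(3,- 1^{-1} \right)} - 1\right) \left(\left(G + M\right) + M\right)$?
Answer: $i \sqrt{17353} \approx 131.73 i$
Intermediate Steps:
$P{\left(A,L \right)} = 1$ ($P{\left(A,L \right)} = 1^{2} = 1$)
$S{\left(G,M \right)} = 0$ ($S{\left(G,M \right)} = \left(1 - 1\right) \left(\left(G + M\right) + M\right) = 0 \left(G + 2 M\right) = 0$)
$\sqrt{-17178 + V{\left(-175,S{\left(-8,-7 \right)} \right)}} = \sqrt{-17178 + \left(-175 + 0\right)} = \sqrt{-17178 - 175} = \sqrt{-17353} = i \sqrt{17353}$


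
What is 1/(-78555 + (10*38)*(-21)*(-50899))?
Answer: 1/4404544965 ≈ 2.2704e-10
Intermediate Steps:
1/(-78555 + (10*38)*(-21)*(-50899)) = -1/50899/(-78555 + 380*(-21)) = -1/50899/(-78555 - 7980) = -1/50899/(-86535) = -1/86535*(-1/50899) = 1/4404544965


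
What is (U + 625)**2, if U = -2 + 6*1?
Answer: 395641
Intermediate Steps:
U = 4 (U = -2 + 6 = 4)
(U + 625)**2 = (4 + 625)**2 = 629**2 = 395641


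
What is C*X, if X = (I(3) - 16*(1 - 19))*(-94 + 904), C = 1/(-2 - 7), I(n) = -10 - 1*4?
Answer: -24660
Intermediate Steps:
I(n) = -14 (I(n) = -10 - 4 = -14)
C = -⅑ (C = 1/(-9) = -⅑ ≈ -0.11111)
X = 221940 (X = (-14 - 16*(1 - 19))*(-94 + 904) = (-14 - 16*(-18))*810 = (-14 + 288)*810 = 274*810 = 221940)
C*X = -⅑*221940 = -24660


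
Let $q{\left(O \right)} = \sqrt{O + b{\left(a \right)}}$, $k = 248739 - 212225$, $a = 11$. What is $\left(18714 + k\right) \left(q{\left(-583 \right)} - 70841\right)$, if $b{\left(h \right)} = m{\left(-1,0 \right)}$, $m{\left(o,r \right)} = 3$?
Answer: $-3912406748 + 110456 i \sqrt{145} \approx -3.9124 \cdot 10^{9} + 1.3301 \cdot 10^{6} i$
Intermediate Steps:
$k = 36514$ ($k = 248739 - 212225 = 36514$)
$b{\left(h \right)} = 3$
$q{\left(O \right)} = \sqrt{3 + O}$ ($q{\left(O \right)} = \sqrt{O + 3} = \sqrt{3 + O}$)
$\left(18714 + k\right) \left(q{\left(-583 \right)} - 70841\right) = \left(18714 + 36514\right) \left(\sqrt{3 - 583} - 70841\right) = 55228 \left(\sqrt{-580} - 70841\right) = 55228 \left(2 i \sqrt{145} - 70841\right) = 55228 \left(-70841 + 2 i \sqrt{145}\right) = -3912406748 + 110456 i \sqrt{145}$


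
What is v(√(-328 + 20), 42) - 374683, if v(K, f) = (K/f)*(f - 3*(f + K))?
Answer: -374661 - 4*I*√77 ≈ -3.7466e+5 - 35.1*I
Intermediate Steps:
v(K, f) = K*(-3*K - 2*f)/f (v(K, f) = (K/f)*(f - 3*(K + f)) = (K/f)*(f + (-3*K - 3*f)) = (K/f)*(-3*K - 2*f) = K*(-3*K - 2*f)/f)
v(√(-328 + 20), 42) - 374683 = -1*√(-328 + 20)*(2*42 + 3*√(-328 + 20))/42 - 374683 = -1*√(-308)*1/42*(84 + 3*√(-308)) - 374683 = -1*2*I*√77*1/42*(84 + 3*(2*I*√77)) - 374683 = -1*2*I*√77*1/42*(84 + 6*I*√77) - 374683 = -I*√77*(84 + 6*I*√77)/21 - 374683 = -374683 - I*√77*(84 + 6*I*√77)/21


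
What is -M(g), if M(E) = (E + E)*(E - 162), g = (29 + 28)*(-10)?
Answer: -834480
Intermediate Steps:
g = -570 (g = 57*(-10) = -570)
M(E) = 2*E*(-162 + E) (M(E) = (2*E)*(-162 + E) = 2*E*(-162 + E))
-M(g) = -2*(-570)*(-162 - 570) = -2*(-570)*(-732) = -1*834480 = -834480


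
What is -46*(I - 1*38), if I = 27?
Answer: 506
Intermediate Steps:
-46*(I - 1*38) = -46*(27 - 1*38) = -46*(27 - 38) = -46*(-11) = -1*(-506) = 506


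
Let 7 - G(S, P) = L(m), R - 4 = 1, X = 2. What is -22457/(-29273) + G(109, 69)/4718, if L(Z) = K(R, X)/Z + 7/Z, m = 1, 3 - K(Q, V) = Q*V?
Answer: 15165291/19730002 ≈ 0.76864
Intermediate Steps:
R = 5 (R = 4 + 1 = 5)
K(Q, V) = 3 - Q*V
L(Z) = 0 (L(Z) = (3 - 1*5*2)/Z + 7/Z = (3 - 10)/Z + 7/Z = -7/Z + 7/Z = 0)
G(S, P) = 7 (G(S, P) = 7 - 1*0 = 7 + 0 = 7)
-22457/(-29273) + G(109, 69)/4718 = -22457/(-29273) + 7/4718 = -22457*(-1/29273) + 7*(1/4718) = 22457/29273 + 1/674 = 15165291/19730002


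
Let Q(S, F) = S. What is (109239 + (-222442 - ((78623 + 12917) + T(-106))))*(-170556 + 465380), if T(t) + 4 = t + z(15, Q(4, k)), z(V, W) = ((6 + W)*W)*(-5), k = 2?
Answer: -60271754792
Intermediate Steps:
z(V, W) = -5*W*(6 + W) (z(V, W) = (W*(6 + W))*(-5) = -5*W*(6 + W))
T(t) = -204 + t (T(t) = -4 + (t - 5*4*(6 + 4)) = -4 + (t - 5*4*10) = -4 + (t - 200) = -4 + (-200 + t) = -204 + t)
(109239 + (-222442 - ((78623 + 12917) + T(-106))))*(-170556 + 465380) = (109239 + (-222442 - ((78623 + 12917) + (-204 - 106))))*(-170556 + 465380) = (109239 + (-222442 - (91540 - 310)))*294824 = (109239 + (-222442 - 1*91230))*294824 = (109239 + (-222442 - 91230))*294824 = (109239 - 313672)*294824 = -204433*294824 = -60271754792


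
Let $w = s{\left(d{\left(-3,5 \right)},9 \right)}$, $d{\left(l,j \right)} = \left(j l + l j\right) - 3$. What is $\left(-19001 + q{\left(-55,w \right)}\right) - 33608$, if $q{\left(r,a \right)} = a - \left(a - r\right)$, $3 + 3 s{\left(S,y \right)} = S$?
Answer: $-52664$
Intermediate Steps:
$d{\left(l,j \right)} = -3 + 2 j l$ ($d{\left(l,j \right)} = \left(j l + j l\right) - 3 = 2 j l - 3 = -3 + 2 j l$)
$s{\left(S,y \right)} = -1 + \frac{S}{3}$
$w = -12$ ($w = -1 + \frac{-3 + 2 \cdot 5 \left(-3\right)}{3} = -1 + \frac{-3 - 30}{3} = -1 + \frac{1}{3} \left(-33\right) = -1 - 11 = -12$)
$q{\left(r,a \right)} = r$
$\left(-19001 + q{\left(-55,w \right)}\right) - 33608 = \left(-19001 - 55\right) - 33608 = -19056 - 33608 = -52664$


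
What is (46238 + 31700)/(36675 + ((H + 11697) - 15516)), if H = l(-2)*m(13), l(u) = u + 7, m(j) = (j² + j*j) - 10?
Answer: 5567/2464 ≈ 2.2593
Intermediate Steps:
m(j) = -10 + 2*j² (m(j) = (j² + j²) - 10 = 2*j² - 10 = -10 + 2*j²)
l(u) = 7 + u
H = 1640 (H = (7 - 2)*(-10 + 2*13²) = 5*(-10 + 2*169) = 5*(-10 + 338) = 5*328 = 1640)
(46238 + 31700)/(36675 + ((H + 11697) - 15516)) = (46238 + 31700)/(36675 + ((1640 + 11697) - 15516)) = 77938/(36675 + (13337 - 15516)) = 77938/(36675 - 2179) = 77938/34496 = 77938*(1/34496) = 5567/2464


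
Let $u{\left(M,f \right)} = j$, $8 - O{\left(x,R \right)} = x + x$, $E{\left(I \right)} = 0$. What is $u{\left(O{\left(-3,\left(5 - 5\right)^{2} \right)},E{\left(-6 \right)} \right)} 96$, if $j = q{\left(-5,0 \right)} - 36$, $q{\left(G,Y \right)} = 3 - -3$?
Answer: $-2880$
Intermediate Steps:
$q{\left(G,Y \right)} = 6$ ($q{\left(G,Y \right)} = 3 + 3 = 6$)
$O{\left(x,R \right)} = 8 - 2 x$ ($O{\left(x,R \right)} = 8 - \left(x + x\right) = 8 - 2 x$)
$j = -30$ ($j = 6 - 36 = -30$)
$u{\left(M,f \right)} = -30$
$u{\left(O{\left(-3,\left(5 - 5\right)^{2} \right)},E{\left(-6 \right)} \right)} 96 = \left(-30\right) 96 = -2880$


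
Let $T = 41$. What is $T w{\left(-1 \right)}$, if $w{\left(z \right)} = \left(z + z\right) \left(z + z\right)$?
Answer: $164$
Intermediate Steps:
$w{\left(z \right)} = 4 z^{2}$ ($w{\left(z \right)} = 2 z 2 z = 4 z^{2}$)
$T w{\left(-1 \right)} = 41 \cdot 4 \left(-1\right)^{2} = 41 \cdot 4 \cdot 1 = 41 \cdot 4 = 164$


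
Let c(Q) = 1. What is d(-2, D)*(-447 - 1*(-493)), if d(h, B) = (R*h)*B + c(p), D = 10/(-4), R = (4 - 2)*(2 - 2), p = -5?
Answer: 46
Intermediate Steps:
R = 0 (R = 2*0 = 0)
D = -5/2 (D = 10*(-¼) = -5/2 ≈ -2.5000)
d(h, B) = 1 (d(h, B) = (0*h)*B + 1 = 0*B + 1 = 0 + 1 = 1)
d(-2, D)*(-447 - 1*(-493)) = 1*(-447 - 1*(-493)) = 1*(-447 + 493) = 1*46 = 46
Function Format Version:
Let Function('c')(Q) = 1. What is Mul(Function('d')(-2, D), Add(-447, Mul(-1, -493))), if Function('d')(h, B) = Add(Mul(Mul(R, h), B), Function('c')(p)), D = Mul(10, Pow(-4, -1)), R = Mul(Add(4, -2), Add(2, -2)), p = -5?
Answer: 46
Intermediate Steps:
R = 0 (R = Mul(2, 0) = 0)
D = Rational(-5, 2) (D = Mul(10, Rational(-1, 4)) = Rational(-5, 2) ≈ -2.5000)
Function('d')(h, B) = 1 (Function('d')(h, B) = Add(Mul(Mul(0, h), B), 1) = Add(Mul(0, B), 1) = Add(0, 1) = 1)
Mul(Function('d')(-2, D), Add(-447, Mul(-1, -493))) = Mul(1, Add(-447, Mul(-1, -493))) = Mul(1, Add(-447, 493)) = Mul(1, 46) = 46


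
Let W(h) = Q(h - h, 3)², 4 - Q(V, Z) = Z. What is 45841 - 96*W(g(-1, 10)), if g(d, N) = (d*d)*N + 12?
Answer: 45745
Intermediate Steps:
Q(V, Z) = 4 - Z
g(d, N) = 12 + N*d² (g(d, N) = d²*N + 12 = N*d² + 12 = 12 + N*d²)
W(h) = 1 (W(h) = (4 - 1*3)² = (4 - 3)² = 1² = 1)
45841 - 96*W(g(-1, 10)) = 45841 - 96 = 45745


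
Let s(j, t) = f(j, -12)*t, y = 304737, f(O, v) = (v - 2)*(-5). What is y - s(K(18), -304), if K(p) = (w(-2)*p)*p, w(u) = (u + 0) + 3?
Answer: 326017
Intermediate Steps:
w(u) = 3 + u (w(u) = u + 3 = 3 + u)
f(O, v) = 10 - 5*v (f(O, v) = (-2 + v)*(-5) = 10 - 5*v)
K(p) = p² (K(p) = ((3 - 2)*p)*p = (1*p)*p = p*p = p²)
s(j, t) = 70*t (s(j, t) = (10 - 5*(-12))*t = (10 + 60)*t = 70*t)
y - s(K(18), -304) = 304737 - 70*(-304) = 304737 - 1*(-21280) = 304737 + 21280 = 326017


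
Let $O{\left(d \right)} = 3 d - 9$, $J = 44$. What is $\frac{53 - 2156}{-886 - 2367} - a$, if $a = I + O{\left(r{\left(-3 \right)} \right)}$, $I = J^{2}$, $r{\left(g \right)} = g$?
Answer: $- \frac{6237151}{3253} \approx -1917.4$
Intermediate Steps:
$I = 1936$ ($I = 44^{2} = 1936$)
$O{\left(d \right)} = -9 + 3 d$
$a = 1918$ ($a = 1936 + \left(-9 + 3 \left(-3\right)\right) = 1936 - 18 = 1918$)
$\frac{53 - 2156}{-886 - 2367} - a = \frac{53 - 2156}{-886 - 2367} - 1918 = - \frac{2103}{-3253} - 1918 = \left(-2103\right) \left(- \frac{1}{3253}\right) - 1918 = \frac{2103}{3253} - 1918 = - \frac{6237151}{3253}$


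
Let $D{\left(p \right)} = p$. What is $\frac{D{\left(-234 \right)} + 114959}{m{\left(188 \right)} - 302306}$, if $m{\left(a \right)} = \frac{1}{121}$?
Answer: $- \frac{555269}{1463161} \approx -0.3795$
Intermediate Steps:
$m{\left(a \right)} = \frac{1}{121}$
$\frac{D{\left(-234 \right)} + 114959}{m{\left(188 \right)} - 302306} = \frac{-234 + 114959}{\frac{1}{121} - 302306} = \frac{114725}{- \frac{36579025}{121}} = 114725 \left(- \frac{121}{36579025}\right) = - \frac{555269}{1463161}$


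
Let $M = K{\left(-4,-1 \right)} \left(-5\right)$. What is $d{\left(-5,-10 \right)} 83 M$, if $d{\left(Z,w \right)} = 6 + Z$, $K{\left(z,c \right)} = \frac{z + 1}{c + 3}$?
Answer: $\frac{1245}{2} \approx 622.5$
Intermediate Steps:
$K{\left(z,c \right)} = \frac{1 + z}{3 + c}$
$M = \frac{15}{2}$ ($M = \frac{1 - 4}{3 - 1} \left(-5\right) = \frac{1}{2} \left(-3\right) \left(-5\right) = \left(- \frac{3}{2}\right) \left(-5\right) = \frac{15}{2} \approx 7.5$)
$d{\left(-5,-10 \right)} 83 M = \left(6 - 5\right) 83 \cdot \frac{15}{2} = 1 \cdot 83 \cdot \frac{15}{2} = 83 \cdot \frac{15}{2} = \frac{1245}{2}$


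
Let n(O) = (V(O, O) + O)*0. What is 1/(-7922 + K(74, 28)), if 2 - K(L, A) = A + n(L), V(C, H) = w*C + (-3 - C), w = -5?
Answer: -1/7948 ≈ -0.00012582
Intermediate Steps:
V(C, H) = -3 - 6*C (V(C, H) = -5*C + (-3 - C) = -3 - 6*C)
n(O) = 0 (n(O) = ((-3 - 6*O) + O)*0 = (-3 - 5*O)*0 = 0)
K(L, A) = 2 - A (K(L, A) = 2 - (A + 0) = 2 - A)
1/(-7922 + K(74, 28)) = 1/(-7922 + (2 - 1*28)) = 1/(-7922 + (2 - 28)) = 1/(-7922 - 26) = 1/(-7948) = -1/7948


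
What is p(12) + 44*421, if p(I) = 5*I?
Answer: 18584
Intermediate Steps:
p(12) + 44*421 = 5*12 + 44*421 = 60 + 18524 = 18584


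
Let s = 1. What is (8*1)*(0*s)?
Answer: 0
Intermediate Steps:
(8*1)*(0*s) = (8*1)*(0*1) = 8*0 = 0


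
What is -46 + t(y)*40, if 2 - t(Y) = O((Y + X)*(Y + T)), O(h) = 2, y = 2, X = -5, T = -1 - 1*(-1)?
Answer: -46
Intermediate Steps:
T = 0 (T = -1 + 1 = 0)
t(Y) = 0 (t(Y) = 2 - 1*2 = 2 - 2 = 0)
-46 + t(y)*40 = -46 + 0*40 = -46 + 0 = -46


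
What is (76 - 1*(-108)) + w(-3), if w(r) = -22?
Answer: 162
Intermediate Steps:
(76 - 1*(-108)) + w(-3) = (76 - 1*(-108)) - 22 = (76 + 108) - 22 = 184 - 22 = 162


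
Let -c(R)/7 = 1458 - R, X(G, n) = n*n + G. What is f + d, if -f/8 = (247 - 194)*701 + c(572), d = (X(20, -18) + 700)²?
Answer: 842328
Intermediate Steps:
X(G, n) = G + n² (X(G, n) = n² + G = G + n²)
c(R) = -10206 + 7*R (c(R) = -7*(1458 - R) = -10206 + 7*R)
d = 1089936 (d = ((20 + (-18)²) + 700)² = ((20 + 324) + 700)² = (344 + 700)² = 1044² = 1089936)
f = -247608 (f = -8*((247 - 194)*701 + (-10206 + 7*572)) = -8*(53*701 + (-10206 + 4004)) = -8*(37153 - 6202) = -8*30951 = -247608)
f + d = -247608 + 1089936 = 842328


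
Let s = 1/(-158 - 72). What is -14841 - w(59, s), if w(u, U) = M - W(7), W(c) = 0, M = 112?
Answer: -14953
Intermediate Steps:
s = -1/230 (s = 1/(-230) = -1/230 ≈ -0.0043478)
w(u, U) = 112 (w(u, U) = 112 - 1*0 = 112 + 0 = 112)
-14841 - w(59, s) = -14841 - 1*112 = -14841 - 112 = -14953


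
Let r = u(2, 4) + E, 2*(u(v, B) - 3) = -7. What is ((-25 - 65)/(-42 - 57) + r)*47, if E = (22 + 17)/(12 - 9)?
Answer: 13865/22 ≈ 630.23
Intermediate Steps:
u(v, B) = -½ (u(v, B) = 3 + (½)*(-7) = 3 - 7/2 = -½)
E = 13 (E = 39/3 = 39*(⅓) = 13)
r = 25/2 (r = -½ + 13 = 25/2 ≈ 12.500)
((-25 - 65)/(-42 - 57) + r)*47 = ((-25 - 65)/(-42 - 57) + 25/2)*47 = (-90/(-99) + 25/2)*47 = (-90*(-1/99) + 25/2)*47 = (10/11 + 25/2)*47 = (295/22)*47 = 13865/22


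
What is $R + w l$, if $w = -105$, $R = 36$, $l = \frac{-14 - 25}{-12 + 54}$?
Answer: $\frac{267}{2} \approx 133.5$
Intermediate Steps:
$l = - \frac{13}{14}$ ($l = - \frac{39}{42} = \left(-39\right) \frac{1}{42} = - \frac{13}{14} \approx -0.92857$)
$R + w l = 36 - - \frac{195}{2} = 36 + \frac{195}{2} = \frac{267}{2}$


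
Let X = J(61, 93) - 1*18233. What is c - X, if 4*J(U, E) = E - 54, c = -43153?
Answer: -99719/4 ≈ -24930.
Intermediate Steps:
J(U, E) = -27/2 + E/4 (J(U, E) = (E - 54)/4 = (-54 + E)/4 = -27/2 + E/4)
X = -72893/4 (X = (-27/2 + (1/4)*93) - 1*18233 = (-27/2 + 93/4) - 18233 = 39/4 - 18233 = -72893/4 ≈ -18223.)
c - X = -43153 - 1*(-72893/4) = -43153 + 72893/4 = -99719/4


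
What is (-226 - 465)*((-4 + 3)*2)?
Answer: 1382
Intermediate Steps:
(-226 - 465)*((-4 + 3)*2) = -(-691)*2 = -691*(-2) = 1382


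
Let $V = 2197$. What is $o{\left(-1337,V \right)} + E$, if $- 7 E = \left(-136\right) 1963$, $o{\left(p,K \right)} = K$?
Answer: $\frac{282347}{7} \approx 40335.0$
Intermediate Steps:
$E = \frac{266968}{7}$ ($E = - \frac{\left(-136\right) 1963}{7} = \left(- \frac{1}{7}\right) \left(-266968\right) = \frac{266968}{7} \approx 38138.0$)
$o{\left(-1337,V \right)} + E = 2197 + \frac{266968}{7} = \frac{282347}{7}$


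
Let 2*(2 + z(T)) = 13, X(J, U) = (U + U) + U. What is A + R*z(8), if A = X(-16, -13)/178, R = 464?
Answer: 371625/178 ≈ 2087.8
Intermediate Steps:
X(J, U) = 3*U (X(J, U) = 2*U + U = 3*U)
z(T) = 9/2 (z(T) = -2 + (1/2)*13 = -2 + 13/2 = 9/2)
A = -39/178 (A = (3*(-13))/178 = -39*1/178 = -39/178 ≈ -0.21910)
A + R*z(8) = -39/178 + 464*(9/2) = -39/178 + 2088 = 371625/178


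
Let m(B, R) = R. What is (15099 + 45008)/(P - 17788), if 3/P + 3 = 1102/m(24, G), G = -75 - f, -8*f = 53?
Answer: -628538899/186010757 ≈ -3.3790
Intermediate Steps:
f = -53/8 (f = -⅛*53 = -53/8 ≈ -6.6250)
G = -547/8 (G = -75 - 1*(-53/8) = -75 + 53/8 = -547/8 ≈ -68.375)
P = -1641/10457 (P = 3/(-3 + 1102/(-547/8)) = 3/(-3 + 1102*(-8/547)) = 3/(-3 - 8816/547) = 3/(-10457/547) = 3*(-547/10457) = -1641/10457 ≈ -0.15693)
(15099 + 45008)/(P - 17788) = (15099 + 45008)/(-1641/10457 - 17788) = 60107/(-186010757/10457) = 60107*(-10457/186010757) = -628538899/186010757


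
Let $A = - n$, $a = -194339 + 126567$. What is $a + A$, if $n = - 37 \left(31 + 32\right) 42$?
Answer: $30130$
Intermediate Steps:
$a = -67772$
$n = -97902$ ($n = \left(-37\right) 63 \cdot 42 = \left(-2331\right) 42 = -97902$)
$A = 97902$ ($A = \left(-1\right) \left(-97902\right) = 97902$)
$a + A = -67772 + 97902 = 30130$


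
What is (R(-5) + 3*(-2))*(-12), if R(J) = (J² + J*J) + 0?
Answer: -528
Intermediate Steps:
R(J) = 2*J² (R(J) = (J² + J²) + 0 = 2*J² + 0 = 2*J²)
(R(-5) + 3*(-2))*(-12) = (2*(-5)² + 3*(-2))*(-12) = (2*25 - 6)*(-12) = (50 - 6)*(-12) = 44*(-12) = -528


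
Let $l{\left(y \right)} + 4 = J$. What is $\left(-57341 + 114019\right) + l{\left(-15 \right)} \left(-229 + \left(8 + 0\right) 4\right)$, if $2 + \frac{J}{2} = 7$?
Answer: $55496$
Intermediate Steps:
$J = 10$ ($J = -4 + 2 \cdot 7 = -4 + 14 = 10$)
$l{\left(y \right)} = 6$ ($l{\left(y \right)} = -4 + 10 = 6$)
$\left(-57341 + 114019\right) + l{\left(-15 \right)} \left(-229 + \left(8 + 0\right) 4\right) = \left(-57341 + 114019\right) + 6 \left(-229 + \left(8 + 0\right) 4\right) = 56678 + 6 \left(-229 + 8 \cdot 4\right) = 56678 + 6 \left(-229 + 32\right) = 56678 + 6 \left(-197\right) = 56678 - 1182 = 55496$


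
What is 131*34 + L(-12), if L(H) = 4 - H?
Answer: 4470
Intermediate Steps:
131*34 + L(-12) = 131*34 + (4 - 1*(-12)) = 4454 + (4 + 12) = 4454 + 16 = 4470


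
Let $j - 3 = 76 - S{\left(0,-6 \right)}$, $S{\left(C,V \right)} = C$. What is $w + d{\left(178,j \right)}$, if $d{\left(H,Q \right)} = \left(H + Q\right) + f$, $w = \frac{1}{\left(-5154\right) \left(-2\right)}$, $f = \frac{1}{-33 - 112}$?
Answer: $\frac{384117457}{1494660} \approx 256.99$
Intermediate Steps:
$f = - \frac{1}{145}$ ($f = \frac{1}{-145} = - \frac{1}{145} \approx -0.0068966$)
$w = \frac{1}{10308}$ ($w = \left(- \frac{1}{5154}\right) \left(- \frac{1}{2}\right) = \frac{1}{10308} \approx 9.7012 \cdot 10^{-5}$)
$j = 79$ ($j = 3 + \left(76 - 0\right) = 3 + \left(76 + 0\right) = 3 + 76 = 79$)
$d{\left(H,Q \right)} = - \frac{1}{145} + H + Q$ ($d{\left(H,Q \right)} = \left(H + Q\right) - \frac{1}{145} = - \frac{1}{145} + H + Q$)
$w + d{\left(178,j \right)} = \frac{1}{10308} + \left(- \frac{1}{145} + 178 + 79\right) = \frac{1}{10308} + \frac{37264}{145} = \frac{384117457}{1494660}$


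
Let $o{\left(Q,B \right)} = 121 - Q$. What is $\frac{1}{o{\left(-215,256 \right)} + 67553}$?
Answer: $\frac{1}{67889} \approx 1.473 \cdot 10^{-5}$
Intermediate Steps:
$\frac{1}{o{\left(-215,256 \right)} + 67553} = \frac{1}{\left(121 - -215\right) + 67553} = \frac{1}{\left(121 + 215\right) + 67553} = \frac{1}{336 + 67553} = \frac{1}{67889}$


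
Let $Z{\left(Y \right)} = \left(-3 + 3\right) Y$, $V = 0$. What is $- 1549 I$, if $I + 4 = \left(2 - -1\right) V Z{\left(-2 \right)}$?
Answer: $6196$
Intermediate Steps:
$Z{\left(Y \right)} = 0$ ($Z{\left(Y \right)} = 0 Y = 0$)
$I = -4$ ($I = -4 + \left(2 - -1\right) 0 \cdot 0 = -4 + \left(2 + \left(-4 + 5\right)\right) 0 = -4 + \left(2 + 1\right) 0 = -4 + 3 \cdot 0 = -4 + 0 = -4$)
$- 1549 I = \left(-1549\right) \left(-4\right) = 6196$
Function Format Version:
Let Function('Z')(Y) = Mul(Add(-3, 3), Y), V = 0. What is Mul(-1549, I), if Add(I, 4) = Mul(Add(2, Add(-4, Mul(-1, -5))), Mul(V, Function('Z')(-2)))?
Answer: 6196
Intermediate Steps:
Function('Z')(Y) = 0 (Function('Z')(Y) = Mul(0, Y) = 0)
I = -4 (I = Add(-4, Mul(Add(2, Add(-4, Mul(-1, -5))), Mul(0, 0))) = Add(-4, Mul(Add(2, Add(-4, 5)), 0)) = Add(-4, Mul(Add(2, 1), 0)) = Add(-4, Mul(3, 0)) = Add(-4, 0) = -4)
Mul(-1549, I) = Mul(-1549, -4) = 6196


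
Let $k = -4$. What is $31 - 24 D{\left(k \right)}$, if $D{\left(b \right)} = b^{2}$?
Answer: $-353$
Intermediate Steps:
$31 - 24 D{\left(k \right)} = 31 - 24 \left(-4\right)^{2} = 31 - 384 = -353$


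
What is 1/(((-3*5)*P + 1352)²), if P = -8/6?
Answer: 1/1882384 ≈ 5.3124e-7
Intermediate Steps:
P = -4/3 (P = -8*⅙ = -4/3 ≈ -1.3333)
1/(((-3*5)*P + 1352)²) = 1/((-3*5*(-4/3) + 1352)²) = 1/((-15*(-4/3) + 1352)²) = 1/((20 + 1352)²) = 1/(1372²) = 1/1882384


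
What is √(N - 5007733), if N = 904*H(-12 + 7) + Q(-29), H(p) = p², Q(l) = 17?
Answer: 2*I*√1246279 ≈ 2232.7*I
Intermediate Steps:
N = 22617 (N = 904*(-12 + 7)² + 17 = 904*(-5)² + 17 = 904*25 + 17 = 22600 + 17 = 22617)
√(N - 5007733) = √(22617 - 5007733) = √(-4985116) = 2*I*√1246279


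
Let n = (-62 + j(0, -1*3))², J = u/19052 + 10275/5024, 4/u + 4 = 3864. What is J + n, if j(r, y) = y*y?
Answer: 64912054031101/23091786080 ≈ 2811.0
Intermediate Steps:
u = 1/965 (u = 4/(-4 + 3864) = 4/3860 = 4*(1/3860) = 1/965 ≈ 0.0010363)
j(r, y) = y²
J = 47226932381/23091786080 (J = (1/965)/19052 + 10275/5024 = (1/965)*(1/19052) + 10275*(1/5024) = 1/18385180 + 10275/5024 = 47226932381/23091786080 ≈ 2.0452)
n = 2809 (n = (-62 + (-1*3)²)² = (-62 + (-3)²)² = (-62 + 9)² = (-53)² = 2809)
J + n = 47226932381/23091786080 + 2809 = 64912054031101/23091786080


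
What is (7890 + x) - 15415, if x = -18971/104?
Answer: -801571/104 ≈ -7707.4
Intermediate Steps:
x = -18971/104 ≈ -182.41
(7890 + x) - 15415 = (7890 - 18971/104) - 15415 = 801589/104 - 15415 = -801571/104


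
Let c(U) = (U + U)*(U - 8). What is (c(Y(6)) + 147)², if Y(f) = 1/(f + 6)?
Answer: 110019121/5184 ≈ 21223.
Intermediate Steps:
Y(f) = 1/(6 + f)
c(U) = 2*U*(-8 + U) (c(U) = (2*U)*(-8 + U) = 2*U*(-8 + U))
(c(Y(6)) + 147)² = (2*(-8 + 1/(6 + 6))/(6 + 6) + 147)² = (2*(-8 + 1/12)/12 + 147)² = (2*(1/12)*(-8 + 1/12) + 147)² = (2*(1/12)*(-95/12) + 147)² = (-95/72 + 147)² = (10489/72)² = 110019121/5184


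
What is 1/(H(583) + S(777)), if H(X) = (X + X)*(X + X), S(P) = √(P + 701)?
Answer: 679778/924196257829 - √1478/1848392515658 ≈ 7.3551e-7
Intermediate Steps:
S(P) = √(701 + P)
H(X) = 4*X² (H(X) = (2*X)*(2*X) = 4*X²)
1/(H(583) + S(777)) = 1/(4*583² + √(701 + 777)) = 1/(4*339889 + √1478) = 1/(1359556 + √1478)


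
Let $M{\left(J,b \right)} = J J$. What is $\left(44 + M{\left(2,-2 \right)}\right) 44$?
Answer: $2112$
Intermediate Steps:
$M{\left(J,b \right)} = J^{2}$
$\left(44 + M{\left(2,-2 \right)}\right) 44 = \left(44 + 2^{2}\right) 44 = \left(44 + 4\right) 44 = 48 \cdot 44 = 2112$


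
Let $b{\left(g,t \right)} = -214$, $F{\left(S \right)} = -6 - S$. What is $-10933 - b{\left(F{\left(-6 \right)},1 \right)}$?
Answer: $-10719$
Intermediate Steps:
$-10933 - b{\left(F{\left(-6 \right)},1 \right)} = -10933 - -214 = -10933 + 214 = -10719$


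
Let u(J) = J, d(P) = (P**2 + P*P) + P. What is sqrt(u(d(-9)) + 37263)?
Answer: 2*sqrt(9354) ≈ 193.43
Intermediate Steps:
d(P) = P + 2*P**2 (d(P) = (P**2 + P**2) + P = 2*P**2 + P = P + 2*P**2)
sqrt(u(d(-9)) + 37263) = sqrt(-9*(1 + 2*(-9)) + 37263) = sqrt(-9*(1 - 18) + 37263) = sqrt(-9*(-17) + 37263) = sqrt(153 + 37263) = sqrt(37416) = 2*sqrt(9354)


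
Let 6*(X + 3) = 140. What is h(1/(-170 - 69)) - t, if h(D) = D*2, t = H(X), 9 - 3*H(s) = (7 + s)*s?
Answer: 1176065/6453 ≈ 182.25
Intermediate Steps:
X = 61/3 (X = -3 + (1/6)*140 = -3 + 70/3 = 61/3 ≈ 20.333)
H(s) = 3 - s*(7 + s)/3 (H(s) = 3 - (7 + s)*s/3 = 3 - s*(7 + s)/3)
t = -4921/27 (t = 3 - 7/3*61/3 - (61/3)**2/3 = 3 - 427/9 - 1/3*3721/9 = 3 - 427/9 - 3721/27 = -4921/27 ≈ -182.26)
h(D) = 2*D
h(1/(-170 - 69)) - t = 2/(-170 - 69) - 1*(-4921/27) = 2/(-239) + 4921/27 = 2*(-1/239) + 4921/27 = -2/239 + 4921/27 = 1176065/6453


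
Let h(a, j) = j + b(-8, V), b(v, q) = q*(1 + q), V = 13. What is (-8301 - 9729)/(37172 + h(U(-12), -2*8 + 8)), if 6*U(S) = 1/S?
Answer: -9015/18673 ≈ -0.48278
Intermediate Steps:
U(S) = 1/(6*S) (U(S) = (1/S)/6 = 1/(6*S))
h(a, j) = 182 + j (h(a, j) = j + 13*(1 + 13) = j + 13*14 = j + 182 = 182 + j)
(-8301 - 9729)/(37172 + h(U(-12), -2*8 + 8)) = (-8301 - 9729)/(37172 + (182 + (-2*8 + 8))) = -18030/(37172 + (182 + (-16 + 8))) = -18030/(37172 + (182 - 8)) = -18030/(37172 + 174) = -18030/37346 = -18030*1/37346 = -9015/18673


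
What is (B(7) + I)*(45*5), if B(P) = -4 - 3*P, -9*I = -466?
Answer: 6025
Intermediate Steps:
I = 466/9 (I = -⅑*(-466) = 466/9 ≈ 51.778)
(B(7) + I)*(45*5) = ((-4 - 3*7) + 466/9)*(45*5) = ((-4 - 21) + 466/9)*225 = (-25 + 466/9)*225 = (241/9)*225 = 6025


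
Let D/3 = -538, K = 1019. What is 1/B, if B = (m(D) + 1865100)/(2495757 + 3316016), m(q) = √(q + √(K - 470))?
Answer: 1/(1865100/5811773 + I*√(1614 - 3*√61)/5811773) ≈ 3.1161 - 6.7e-5*I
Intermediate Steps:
D = -1614 (D = 3*(-538) = -1614)
m(q) = √(q + 3*√61) (m(q) = √(q + √(1019 - 470)) = √(q + √549) = √(q + 3*√61))
B = 1865100/5811773 + √(-1614 + 3*√61)/5811773 (B = (√(-1614 + 3*√61) + 1865100)/(2495757 + 3316016) = (1865100 + √(-1614 + 3*√61))/5811773 = (1865100 + √(-1614 + 3*√61))*(1/5811773) = 1865100/5811773 + √(-1614 + 3*√61)/5811773 ≈ 0.32092 + 6.8623e-6*I)
1/B = 1/(1865100/5811773 + √(-1614 + 3*√61)/5811773)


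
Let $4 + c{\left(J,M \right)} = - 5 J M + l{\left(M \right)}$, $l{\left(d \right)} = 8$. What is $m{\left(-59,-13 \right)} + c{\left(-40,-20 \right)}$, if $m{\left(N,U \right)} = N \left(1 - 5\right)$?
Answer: $-3760$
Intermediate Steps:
$m{\left(N,U \right)} = - 4 N$ ($m{\left(N,U \right)} = N \left(-4\right) = - 4 N$)
$c{\left(J,M \right)} = 4 - 5 J M$ ($c{\left(J,M \right)} = -4 + \left(- 5 J M + 8\right) = -4 - \left(-8 + 5 J M\right) = 4 - 5 J M$)
$m{\left(-59,-13 \right)} + c{\left(-40,-20 \right)} = \left(-4\right) \left(-59\right) + \left(4 - \left(-200\right) \left(-20\right)\right) = 236 + \left(4 - 4000\right) = 236 - 3996 = -3760$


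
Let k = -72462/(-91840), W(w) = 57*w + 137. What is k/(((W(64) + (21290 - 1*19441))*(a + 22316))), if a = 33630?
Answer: 12077/4824657720960 ≈ 2.5032e-9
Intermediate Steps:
W(w) = 137 + 57*w
k = 36231/45920 (k = -72462*(-1/91840) = 36231/45920 ≈ 0.78900)
k/(((W(64) + (21290 - 1*19441))*(a + 22316))) = 36231/(45920*((((137 + 57*64) + (21290 - 1*19441))*(33630 + 22316)))) = 36231/(45920*((((137 + 3648) + (21290 - 19441))*55946))) = 36231/(45920*(((3785 + 1849)*55946))) = 36231/(45920*((5634*55946))) = (36231/45920)/315199764 = (36231/45920)*(1/315199764) = 12077/4824657720960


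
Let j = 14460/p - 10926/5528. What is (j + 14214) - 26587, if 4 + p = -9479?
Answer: -108133541515/8737004 ≈ -12377.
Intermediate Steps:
p = -9483 (p = -4 - 9479 = -9483)
j = -30591023/8737004 (j = 14460/(-9483) - 10926/5528 = 14460*(-1/9483) - 10926*1/5528 = -4820/3161 - 5463/2764 = -30591023/8737004 ≈ -3.5013)
(j + 14214) - 26587 = (-30591023/8737004 + 14214) - 26587 = 124157183833/8737004 - 26587 = -108133541515/8737004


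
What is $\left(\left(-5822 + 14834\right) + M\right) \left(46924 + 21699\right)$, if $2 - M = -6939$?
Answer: $1094742719$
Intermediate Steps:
$M = 6941$ ($M = 2 - -6939 = 2 + 6939 = 6941$)
$\left(\left(-5822 + 14834\right) + M\right) \left(46924 + 21699\right) = \left(\left(-5822 + 14834\right) + 6941\right) \left(46924 + 21699\right) = \left(9012 + 6941\right) 68623 = 15953 \cdot 68623 = 1094742719$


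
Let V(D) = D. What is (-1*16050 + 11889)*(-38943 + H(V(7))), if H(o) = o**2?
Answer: 161837934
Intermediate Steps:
(-1*16050 + 11889)*(-38943 + H(V(7))) = (-1*16050 + 11889)*(-38943 + 7**2) = (-16050 + 11889)*(-38943 + 49) = -4161*(-38894) = 161837934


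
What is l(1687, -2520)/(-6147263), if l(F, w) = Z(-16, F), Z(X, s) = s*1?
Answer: -1687/6147263 ≈ -0.00027443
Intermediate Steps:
Z(X, s) = s
l(F, w) = F
l(1687, -2520)/(-6147263) = 1687/(-6147263) = 1687*(-1/6147263) = -1687/6147263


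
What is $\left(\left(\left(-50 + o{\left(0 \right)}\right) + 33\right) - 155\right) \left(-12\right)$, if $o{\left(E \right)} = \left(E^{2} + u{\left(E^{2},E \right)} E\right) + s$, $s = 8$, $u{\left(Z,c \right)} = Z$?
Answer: $1968$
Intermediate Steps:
$o{\left(E \right)} = 8 + E^{2} + E^{3}$ ($o{\left(E \right)} = \left(E^{2} + E^{2} E\right) + 8 = \left(E^{2} + E^{3}\right) + 8 = 8 + E^{2} + E^{3}$)
$\left(\left(\left(-50 + o{\left(0 \right)}\right) + 33\right) - 155\right) \left(-12\right) = \left(\left(\left(-50 + \left(8 + 0^{2} + 0^{3}\right)\right) + 33\right) - 155\right) \left(-12\right) = \left(\left(\left(-50 + \left(8 + 0 + 0\right)\right) + 33\right) - 155\right) \left(-12\right) = \left(\left(\left(-50 + 8\right) + 33\right) - 155\right) \left(-12\right) = \left(\left(-42 + 33\right) - 155\right) \left(-12\right) = \left(-9 - 155\right) \left(-12\right) = \left(-164\right) \left(-12\right) = 1968$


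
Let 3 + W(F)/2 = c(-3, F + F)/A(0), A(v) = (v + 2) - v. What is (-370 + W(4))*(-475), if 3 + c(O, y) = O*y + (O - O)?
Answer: 191425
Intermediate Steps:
c(O, y) = -3 + O*y (c(O, y) = -3 + (O*y + (O - O)) = -3 + (O*y + 0) = -3 + O*y)
A(v) = 2 (A(v) = (2 + v) - v = 2)
W(F) = -9 - 6*F (W(F) = -6 + 2*((-3 - 3*(F + F))/2) = -6 + 2*((-3 - 6*F)*(1/2)) = -6 + 2*(-3/2 - 3*F) = -6 + (-3 - 6*F) = -9 - 6*F)
(-370 + W(4))*(-475) = (-370 + (-9 - 6*4))*(-475) = (-370 + (-9 - 24))*(-475) = (-370 - 33)*(-475) = -403*(-475) = 191425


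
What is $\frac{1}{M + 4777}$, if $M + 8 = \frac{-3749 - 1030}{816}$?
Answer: $\frac{272}{1295575} \approx 0.00020995$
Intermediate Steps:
$M = - \frac{3769}{272}$ ($M = -8 + \frac{-3749 - 1030}{816} = -8 + \left(-3749 - 1030\right) \frac{1}{816} = -8 - \frac{1593}{272} = - \frac{3769}{272} \approx -13.857$)
$\frac{1}{M + 4777} = \frac{1}{- \frac{3769}{272} + 4777} = \frac{1}{\frac{1295575}{272}} = \frac{272}{1295575}$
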